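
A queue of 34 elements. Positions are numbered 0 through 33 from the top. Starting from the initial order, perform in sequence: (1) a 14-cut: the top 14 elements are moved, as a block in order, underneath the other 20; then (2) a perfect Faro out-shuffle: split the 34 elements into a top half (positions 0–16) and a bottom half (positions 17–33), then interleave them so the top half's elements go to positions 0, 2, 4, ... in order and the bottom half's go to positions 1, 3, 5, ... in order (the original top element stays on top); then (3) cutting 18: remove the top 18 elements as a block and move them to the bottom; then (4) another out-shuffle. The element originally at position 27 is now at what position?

16

Track the element from position 27 forward through each operation:
  after op 1 (cut 14): 27 → 13
  after op 2 (out-shuffle): 13 → 26
  after op 3 (cut 18): 26 → 8
  after op 4 (out-shuffle): 8 → 16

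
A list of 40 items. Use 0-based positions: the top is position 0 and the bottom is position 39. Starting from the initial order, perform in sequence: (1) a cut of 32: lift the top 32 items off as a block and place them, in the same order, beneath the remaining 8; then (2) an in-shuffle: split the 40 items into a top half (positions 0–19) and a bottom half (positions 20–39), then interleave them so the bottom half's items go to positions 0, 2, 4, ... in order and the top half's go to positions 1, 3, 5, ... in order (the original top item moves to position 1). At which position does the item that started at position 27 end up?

30

Track the item from position 27 forward through each operation:
  after op 1 (cut 32): 27 → 35
  after op 2 (in-shuffle): 35 → 30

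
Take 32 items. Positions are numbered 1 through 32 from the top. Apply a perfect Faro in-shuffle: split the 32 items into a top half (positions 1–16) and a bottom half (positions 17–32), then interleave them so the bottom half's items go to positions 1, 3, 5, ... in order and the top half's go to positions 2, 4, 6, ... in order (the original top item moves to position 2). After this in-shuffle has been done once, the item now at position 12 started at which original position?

Work backwards from position 12, undoing one in-shuffle at a time:
12 ← 6
So the item now at position 12 started at position 6.

6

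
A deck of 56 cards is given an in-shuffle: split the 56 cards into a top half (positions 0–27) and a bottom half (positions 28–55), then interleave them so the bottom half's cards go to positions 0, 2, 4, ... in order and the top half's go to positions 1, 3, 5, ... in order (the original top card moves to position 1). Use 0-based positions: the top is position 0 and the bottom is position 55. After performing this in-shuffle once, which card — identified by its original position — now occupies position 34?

45

Work backwards from position 34, undoing one in-shuffle at a time:
34 ← 45
So the card now at position 34 started at position 45.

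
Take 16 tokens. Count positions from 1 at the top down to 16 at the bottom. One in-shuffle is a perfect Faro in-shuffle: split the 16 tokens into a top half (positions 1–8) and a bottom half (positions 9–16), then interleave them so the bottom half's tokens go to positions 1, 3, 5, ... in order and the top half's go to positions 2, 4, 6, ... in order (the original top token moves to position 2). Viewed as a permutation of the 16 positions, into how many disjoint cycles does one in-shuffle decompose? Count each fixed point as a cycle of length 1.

Trace each unvisited position around until it returns:
(1 2 4 8 16 15 13 9) (3 6 12 7 14 11 5 10)
2 cycles in total.

2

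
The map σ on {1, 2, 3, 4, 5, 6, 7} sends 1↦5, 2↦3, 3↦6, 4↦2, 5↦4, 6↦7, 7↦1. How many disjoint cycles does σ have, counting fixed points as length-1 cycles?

Cycle decomposition: (1 5 4 2 3 6 7).
1 cycle.

1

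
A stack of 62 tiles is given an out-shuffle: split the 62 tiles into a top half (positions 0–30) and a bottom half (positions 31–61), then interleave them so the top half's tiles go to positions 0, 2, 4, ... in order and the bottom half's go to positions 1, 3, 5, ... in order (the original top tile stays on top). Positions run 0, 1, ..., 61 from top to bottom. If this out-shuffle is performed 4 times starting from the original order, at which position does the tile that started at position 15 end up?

57

Track the tile's position through each out-shuffle:
15 → 30 → 60 → 59 → 57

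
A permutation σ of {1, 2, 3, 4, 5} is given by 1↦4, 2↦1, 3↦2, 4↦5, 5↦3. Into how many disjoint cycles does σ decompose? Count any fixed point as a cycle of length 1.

1

Cycle decomposition: (1 4 5 3 2).
1 cycle.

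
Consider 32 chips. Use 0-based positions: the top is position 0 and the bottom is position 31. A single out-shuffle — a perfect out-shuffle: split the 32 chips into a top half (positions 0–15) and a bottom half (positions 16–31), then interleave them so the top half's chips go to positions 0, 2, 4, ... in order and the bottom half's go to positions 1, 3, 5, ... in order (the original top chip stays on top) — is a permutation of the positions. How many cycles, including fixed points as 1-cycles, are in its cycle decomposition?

Trace each unvisited position around until it returns:
(0) (1 2 4 8 16) (3 6 12 24 17) (5 10 20 9 18) (7 14 28 25 19) (11 22 13 26 21) (15 30 29 27 23) (31)
8 cycles in total.

8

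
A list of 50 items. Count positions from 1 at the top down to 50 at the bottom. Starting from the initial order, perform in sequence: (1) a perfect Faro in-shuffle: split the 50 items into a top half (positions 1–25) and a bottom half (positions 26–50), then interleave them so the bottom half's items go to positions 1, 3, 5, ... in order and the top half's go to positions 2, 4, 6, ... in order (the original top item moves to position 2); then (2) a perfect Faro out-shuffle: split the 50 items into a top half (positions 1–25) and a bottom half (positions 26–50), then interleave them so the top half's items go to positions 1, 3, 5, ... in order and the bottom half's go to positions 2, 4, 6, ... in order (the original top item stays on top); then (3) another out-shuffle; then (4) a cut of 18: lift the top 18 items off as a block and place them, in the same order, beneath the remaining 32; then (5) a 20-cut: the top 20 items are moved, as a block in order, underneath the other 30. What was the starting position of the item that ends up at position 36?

Undo the operations in reverse order, starting from position 36:
  undo op 5 (cut 20): 36 ← 6
  undo op 4 (cut 18): 6 ← 24
  undo op 3 (out-shuffle, from bottom half): 24 ← 37
  undo op 2 (out-shuffle, from top half): 37 ← 19
  undo op 1 (in-shuffle, from bottom half): 19 ← 35
So the item at position 36 came from original position 35.

35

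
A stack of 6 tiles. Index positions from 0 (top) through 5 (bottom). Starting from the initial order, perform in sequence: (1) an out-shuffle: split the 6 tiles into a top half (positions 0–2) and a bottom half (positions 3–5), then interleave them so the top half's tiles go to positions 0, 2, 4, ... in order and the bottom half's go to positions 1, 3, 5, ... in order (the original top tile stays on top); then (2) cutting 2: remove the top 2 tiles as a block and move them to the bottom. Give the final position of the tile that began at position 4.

1

Track the tile from position 4 forward through each operation:
  after op 1 (out-shuffle): 4 → 3
  after op 2 (cut 2): 3 → 1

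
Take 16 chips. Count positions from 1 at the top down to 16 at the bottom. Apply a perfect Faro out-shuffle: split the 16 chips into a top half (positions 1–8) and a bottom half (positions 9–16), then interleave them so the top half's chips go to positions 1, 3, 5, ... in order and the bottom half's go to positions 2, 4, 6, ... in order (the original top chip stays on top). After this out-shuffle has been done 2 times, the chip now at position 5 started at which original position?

Work backwards from position 5, undoing one out-shuffle at a time:
5 ← 3 ← 2
So the chip now at position 5 started at position 2.

2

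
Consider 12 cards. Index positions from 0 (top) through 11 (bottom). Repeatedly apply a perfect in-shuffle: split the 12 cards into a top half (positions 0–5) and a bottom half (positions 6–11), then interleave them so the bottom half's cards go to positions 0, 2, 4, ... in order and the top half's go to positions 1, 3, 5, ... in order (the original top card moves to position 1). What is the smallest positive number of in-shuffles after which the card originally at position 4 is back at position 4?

Follow position 4 under repeated in-shuffles:
4 → 9 → 6 → 0 → 1 → 3 → 7 → 2 → 5 → 11 → 10 → 8 → 4
It first returns after 12 in-shuffles.

12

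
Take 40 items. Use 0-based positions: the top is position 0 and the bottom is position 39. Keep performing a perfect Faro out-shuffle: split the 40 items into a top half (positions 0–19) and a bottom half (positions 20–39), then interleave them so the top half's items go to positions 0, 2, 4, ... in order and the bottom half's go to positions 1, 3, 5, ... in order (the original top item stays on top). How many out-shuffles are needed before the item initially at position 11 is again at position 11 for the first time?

12

Follow position 11 under repeated out-shuffles:
11 → 22 → 5 → 10 → 20 → 1 → 2 → 4 → 8 → 16 → 32 → 25 → 11
It first returns after 12 out-shuffles.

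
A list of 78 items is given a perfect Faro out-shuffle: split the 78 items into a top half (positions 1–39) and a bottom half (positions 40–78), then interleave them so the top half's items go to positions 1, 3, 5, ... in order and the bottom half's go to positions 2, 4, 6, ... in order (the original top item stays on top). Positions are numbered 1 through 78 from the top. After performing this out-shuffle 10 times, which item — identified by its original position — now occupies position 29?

29

Work backwards from position 29, undoing one out-shuffle at a time:
29 ← 15 ← 8 ← 43 ← 22 ← 50 ← 64 ← 71 ← 36 ← 57 ← 29
So the item now at position 29 started at position 29.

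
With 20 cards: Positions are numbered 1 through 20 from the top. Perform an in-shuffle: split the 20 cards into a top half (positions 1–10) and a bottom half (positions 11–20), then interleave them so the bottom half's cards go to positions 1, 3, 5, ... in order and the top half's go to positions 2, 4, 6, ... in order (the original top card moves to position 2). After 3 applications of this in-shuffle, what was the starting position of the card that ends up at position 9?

Work backwards from position 9, undoing one in-shuffle at a time:
9 ← 15 ← 18 ← 9
So the card now at position 9 started at position 9.

9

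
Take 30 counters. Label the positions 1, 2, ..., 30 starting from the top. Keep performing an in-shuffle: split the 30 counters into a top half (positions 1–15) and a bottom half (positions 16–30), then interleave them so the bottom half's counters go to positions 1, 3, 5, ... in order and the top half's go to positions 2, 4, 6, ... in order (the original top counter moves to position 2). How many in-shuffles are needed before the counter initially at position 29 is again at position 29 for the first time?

Follow position 29 under repeated in-shuffles:
29 → 27 → 23 → 15 → 30 → 29
It first returns after 5 in-shuffles.

5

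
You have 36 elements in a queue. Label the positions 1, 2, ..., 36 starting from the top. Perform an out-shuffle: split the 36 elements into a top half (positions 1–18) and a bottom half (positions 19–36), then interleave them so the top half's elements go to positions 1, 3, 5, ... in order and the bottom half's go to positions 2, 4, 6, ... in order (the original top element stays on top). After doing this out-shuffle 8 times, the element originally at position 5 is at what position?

Track the element's position through each out-shuffle:
5 → 9 → 17 → 33 → 30 → 24 → 12 → 23 → 10

10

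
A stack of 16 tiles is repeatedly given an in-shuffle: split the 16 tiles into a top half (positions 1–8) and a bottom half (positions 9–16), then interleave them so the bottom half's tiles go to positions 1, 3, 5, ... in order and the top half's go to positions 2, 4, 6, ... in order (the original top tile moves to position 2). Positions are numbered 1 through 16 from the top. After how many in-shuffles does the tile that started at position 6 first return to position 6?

8

Follow position 6 under repeated in-shuffles:
6 → 12 → 7 → 14 → 11 → 5 → 10 → 3 → 6
It first returns after 8 in-shuffles.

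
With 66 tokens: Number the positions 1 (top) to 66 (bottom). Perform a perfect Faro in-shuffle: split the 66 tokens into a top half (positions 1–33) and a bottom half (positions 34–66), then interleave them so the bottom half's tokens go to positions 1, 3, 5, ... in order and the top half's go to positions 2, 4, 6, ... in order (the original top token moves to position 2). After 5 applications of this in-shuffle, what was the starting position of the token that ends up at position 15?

Work backwards from position 15, undoing one in-shuffle at a time:
15 ← 41 ← 54 ← 27 ← 47 ← 57
So the token now at position 15 started at position 57.

57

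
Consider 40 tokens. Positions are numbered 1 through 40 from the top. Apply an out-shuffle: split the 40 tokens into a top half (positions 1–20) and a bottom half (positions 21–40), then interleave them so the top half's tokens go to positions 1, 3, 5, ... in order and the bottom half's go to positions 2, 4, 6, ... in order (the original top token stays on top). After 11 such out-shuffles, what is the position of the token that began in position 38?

39

Track the token's position through each out-shuffle:
38 → 36 → 32 → 24 → 8 → 15 → 29 → 18 → 35 → 30 → 20 → 39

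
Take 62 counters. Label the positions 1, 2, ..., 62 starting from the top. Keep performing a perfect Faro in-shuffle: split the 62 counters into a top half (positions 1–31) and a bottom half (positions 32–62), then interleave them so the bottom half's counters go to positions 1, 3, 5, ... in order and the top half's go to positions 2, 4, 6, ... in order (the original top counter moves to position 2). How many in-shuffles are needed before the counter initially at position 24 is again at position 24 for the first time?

Follow position 24 under repeated in-shuffles:
24 → 48 → 33 → 3 → 6 → 12 → 24
It first returns after 6 in-shuffles.

6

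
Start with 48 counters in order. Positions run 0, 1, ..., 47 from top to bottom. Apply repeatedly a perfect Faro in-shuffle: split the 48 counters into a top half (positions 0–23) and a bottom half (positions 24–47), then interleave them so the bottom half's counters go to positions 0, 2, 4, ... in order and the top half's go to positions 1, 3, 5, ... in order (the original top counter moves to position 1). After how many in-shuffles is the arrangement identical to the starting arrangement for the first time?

The in-shuffle permutes the 48 positions with cycle lengths [3, 3, 21, 21].
Every counter is home exactly when every cycle has completed a whole number of laps, i.e. after lcm(3, 21) = 21 in-shuffles.

21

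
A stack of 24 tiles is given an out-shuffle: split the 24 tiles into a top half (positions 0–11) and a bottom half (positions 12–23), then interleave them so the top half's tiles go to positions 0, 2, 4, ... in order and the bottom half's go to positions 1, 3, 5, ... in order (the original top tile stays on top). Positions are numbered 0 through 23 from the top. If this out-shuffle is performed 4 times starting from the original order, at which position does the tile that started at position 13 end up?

Track the tile's position through each out-shuffle:
13 → 3 → 6 → 12 → 1

1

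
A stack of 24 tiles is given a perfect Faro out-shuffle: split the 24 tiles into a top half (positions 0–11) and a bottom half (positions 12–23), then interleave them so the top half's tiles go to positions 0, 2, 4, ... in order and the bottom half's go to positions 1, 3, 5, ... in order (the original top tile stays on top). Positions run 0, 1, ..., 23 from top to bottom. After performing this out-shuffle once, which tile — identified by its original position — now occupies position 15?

19

Work backwards from position 15, undoing one out-shuffle at a time:
15 ← 19
So the tile now at position 15 started at position 19.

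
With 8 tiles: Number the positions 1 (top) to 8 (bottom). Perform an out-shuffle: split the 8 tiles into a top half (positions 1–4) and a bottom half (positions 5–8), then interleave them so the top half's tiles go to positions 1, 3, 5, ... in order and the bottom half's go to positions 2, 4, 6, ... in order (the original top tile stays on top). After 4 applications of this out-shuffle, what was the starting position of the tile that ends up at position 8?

8

Work backwards from position 8, undoing one out-shuffle at a time:
8 ← 8 ← 8 ← 8 ← 8
So the tile now at position 8 started at position 8.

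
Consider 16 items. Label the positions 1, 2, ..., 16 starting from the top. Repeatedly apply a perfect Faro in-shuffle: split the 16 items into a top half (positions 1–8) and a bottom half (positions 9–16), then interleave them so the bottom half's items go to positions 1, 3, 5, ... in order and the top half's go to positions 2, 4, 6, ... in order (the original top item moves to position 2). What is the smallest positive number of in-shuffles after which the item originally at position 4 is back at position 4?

8

Follow position 4 under repeated in-shuffles:
4 → 8 → 16 → 15 → 13 → 9 → 1 → 2 → 4
It first returns after 8 in-shuffles.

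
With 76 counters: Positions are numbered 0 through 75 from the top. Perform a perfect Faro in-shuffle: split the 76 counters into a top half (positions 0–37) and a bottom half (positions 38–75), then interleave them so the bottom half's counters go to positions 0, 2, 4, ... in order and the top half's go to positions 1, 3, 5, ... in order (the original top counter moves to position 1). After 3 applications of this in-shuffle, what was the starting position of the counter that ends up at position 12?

68

Work backwards from position 12, undoing one in-shuffle at a time:
12 ← 44 ← 60 ← 68
So the counter now at position 12 started at position 68.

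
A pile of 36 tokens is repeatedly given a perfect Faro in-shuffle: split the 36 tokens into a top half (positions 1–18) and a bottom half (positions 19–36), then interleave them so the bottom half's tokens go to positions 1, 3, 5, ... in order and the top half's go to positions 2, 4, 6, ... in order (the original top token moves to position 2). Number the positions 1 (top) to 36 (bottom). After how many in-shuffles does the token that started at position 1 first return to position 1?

36

Follow position 1 under repeated in-shuffles:
1 → 2 → 4 → 8 → 16 → 32 → 27 → 17 → ... → 1 (length 36)
It first returns after 36 in-shuffles.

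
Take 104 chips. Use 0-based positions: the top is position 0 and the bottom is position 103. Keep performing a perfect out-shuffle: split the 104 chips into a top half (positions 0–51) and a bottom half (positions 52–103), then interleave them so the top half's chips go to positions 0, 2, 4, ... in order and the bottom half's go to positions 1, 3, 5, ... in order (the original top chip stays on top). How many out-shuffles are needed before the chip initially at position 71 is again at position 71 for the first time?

51

Follow position 71 under repeated out-shuffles:
71 → 39 → 78 → 53 → 3 → 6 → 12 → 24 → ... → 71 (length 51)
It first returns after 51 out-shuffles.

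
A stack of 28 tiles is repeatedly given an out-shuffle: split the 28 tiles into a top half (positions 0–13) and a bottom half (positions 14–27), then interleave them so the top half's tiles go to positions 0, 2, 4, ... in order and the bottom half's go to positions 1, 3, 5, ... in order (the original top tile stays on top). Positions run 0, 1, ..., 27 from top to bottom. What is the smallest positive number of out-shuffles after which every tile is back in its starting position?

18

The out-shuffle permutes the 28 positions with cycle lengths [1, 1, 2, 6, 18].
Every tile is home exactly when every cycle has completed a whole number of laps, i.e. after lcm(1, 2, 6, 18) = 18 out-shuffles.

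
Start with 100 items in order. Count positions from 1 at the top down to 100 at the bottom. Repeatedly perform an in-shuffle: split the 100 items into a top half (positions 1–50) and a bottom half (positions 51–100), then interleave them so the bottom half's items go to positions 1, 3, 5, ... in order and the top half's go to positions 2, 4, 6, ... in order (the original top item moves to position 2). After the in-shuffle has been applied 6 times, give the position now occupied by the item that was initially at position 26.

48

Track the item's position through each in-shuffle:
26 → 52 → 3 → 6 → 12 → 24 → 48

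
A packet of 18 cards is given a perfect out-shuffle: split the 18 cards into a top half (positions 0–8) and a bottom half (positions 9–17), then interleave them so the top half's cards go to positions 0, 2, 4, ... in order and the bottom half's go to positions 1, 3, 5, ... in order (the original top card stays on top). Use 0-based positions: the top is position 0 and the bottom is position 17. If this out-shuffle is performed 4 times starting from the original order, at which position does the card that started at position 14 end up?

Track the card's position through each out-shuffle:
14 → 11 → 5 → 10 → 3

3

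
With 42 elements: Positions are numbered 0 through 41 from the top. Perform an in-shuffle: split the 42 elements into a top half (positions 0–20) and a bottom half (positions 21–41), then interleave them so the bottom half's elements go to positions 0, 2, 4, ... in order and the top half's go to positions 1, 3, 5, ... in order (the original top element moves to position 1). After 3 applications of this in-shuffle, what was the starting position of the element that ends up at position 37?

36

Work backwards from position 37, undoing one in-shuffle at a time:
37 ← 18 ← 30 ← 36
So the element now at position 37 started at position 36.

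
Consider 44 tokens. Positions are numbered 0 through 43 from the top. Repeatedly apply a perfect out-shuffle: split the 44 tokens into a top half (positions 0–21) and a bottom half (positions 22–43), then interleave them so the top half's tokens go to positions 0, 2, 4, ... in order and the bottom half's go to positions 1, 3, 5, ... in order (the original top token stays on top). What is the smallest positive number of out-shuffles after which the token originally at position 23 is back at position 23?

14

Follow position 23 under repeated out-shuffles:
23 → 3 → 6 → 12 → 24 → 5 → 10 → 20 → 40 → 37 → 31 → 19 → 38 → 33 → 23
It first returns after 14 out-shuffles.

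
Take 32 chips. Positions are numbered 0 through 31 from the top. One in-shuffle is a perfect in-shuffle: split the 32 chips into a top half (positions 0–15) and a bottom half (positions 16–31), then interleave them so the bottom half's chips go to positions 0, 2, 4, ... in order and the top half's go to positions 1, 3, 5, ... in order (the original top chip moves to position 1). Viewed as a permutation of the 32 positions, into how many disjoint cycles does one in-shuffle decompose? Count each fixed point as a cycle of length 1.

4

Trace each unvisited position around until it returns:
(0 1 3 7 15 31 30 28 24 16) (2 5 11 23 14 29 26 20 8 17) (4 9 19 6 13 27 22 12 25 18) (10 21)
4 cycles in total.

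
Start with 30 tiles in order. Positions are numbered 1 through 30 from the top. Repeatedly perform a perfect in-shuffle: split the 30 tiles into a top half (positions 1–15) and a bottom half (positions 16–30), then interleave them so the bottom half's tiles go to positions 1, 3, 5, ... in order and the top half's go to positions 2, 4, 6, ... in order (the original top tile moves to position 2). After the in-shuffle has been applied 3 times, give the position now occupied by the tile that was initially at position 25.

14

Track the tile's position through each in-shuffle:
25 → 19 → 7 → 14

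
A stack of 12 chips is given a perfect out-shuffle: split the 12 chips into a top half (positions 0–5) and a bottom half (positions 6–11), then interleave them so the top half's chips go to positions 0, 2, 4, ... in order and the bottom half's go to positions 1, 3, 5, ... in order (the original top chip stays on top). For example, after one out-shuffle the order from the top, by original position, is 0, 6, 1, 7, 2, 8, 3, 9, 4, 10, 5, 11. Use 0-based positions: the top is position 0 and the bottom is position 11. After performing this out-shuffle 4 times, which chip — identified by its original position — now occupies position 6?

Work backwards from position 6, undoing one out-shuffle at a time:
6 ← 3 ← 7 ← 9 ← 10
So the chip now at position 6 started at position 10.

10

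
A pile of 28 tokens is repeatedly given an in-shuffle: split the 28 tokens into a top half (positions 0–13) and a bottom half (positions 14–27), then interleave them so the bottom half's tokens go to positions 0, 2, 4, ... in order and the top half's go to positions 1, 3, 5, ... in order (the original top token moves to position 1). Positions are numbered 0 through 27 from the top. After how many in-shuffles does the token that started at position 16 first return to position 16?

28

Follow position 16 under repeated in-shuffles:
16 → 4 → 9 → 19 → 10 → 21 → 14 → 0 → ... → 16 (length 28)
It first returns after 28 in-shuffles.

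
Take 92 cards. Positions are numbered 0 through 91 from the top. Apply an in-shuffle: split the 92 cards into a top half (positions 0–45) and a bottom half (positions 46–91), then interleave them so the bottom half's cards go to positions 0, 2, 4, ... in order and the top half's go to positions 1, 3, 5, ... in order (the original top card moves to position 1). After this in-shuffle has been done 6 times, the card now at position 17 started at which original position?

Work backwards from position 17, undoing one in-shuffle at a time:
17 ← 8 ← 50 ← 71 ← 35 ← 17 ← 8
So the card now at position 17 started at position 8.

8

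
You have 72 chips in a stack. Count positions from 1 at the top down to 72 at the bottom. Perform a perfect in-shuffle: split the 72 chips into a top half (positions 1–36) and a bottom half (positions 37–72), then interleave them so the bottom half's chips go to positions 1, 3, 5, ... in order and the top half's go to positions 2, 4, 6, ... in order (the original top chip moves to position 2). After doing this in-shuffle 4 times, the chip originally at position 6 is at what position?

Track the chip's position through each in-shuffle:
6 → 12 → 24 → 48 → 23

23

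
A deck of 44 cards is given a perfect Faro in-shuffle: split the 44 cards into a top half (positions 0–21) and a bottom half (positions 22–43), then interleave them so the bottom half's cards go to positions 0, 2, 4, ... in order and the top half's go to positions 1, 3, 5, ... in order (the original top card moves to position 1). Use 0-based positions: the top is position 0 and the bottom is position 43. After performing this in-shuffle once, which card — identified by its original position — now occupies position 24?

34

Work backwards from position 24, undoing one in-shuffle at a time:
24 ← 34
So the card now at position 24 started at position 34.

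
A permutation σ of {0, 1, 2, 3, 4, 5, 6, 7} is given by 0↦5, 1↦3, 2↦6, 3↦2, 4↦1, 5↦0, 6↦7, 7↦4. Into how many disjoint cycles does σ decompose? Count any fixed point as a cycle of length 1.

Cycle decomposition: (0 5) (1 3 2 6 7 4).
2 cycles.

2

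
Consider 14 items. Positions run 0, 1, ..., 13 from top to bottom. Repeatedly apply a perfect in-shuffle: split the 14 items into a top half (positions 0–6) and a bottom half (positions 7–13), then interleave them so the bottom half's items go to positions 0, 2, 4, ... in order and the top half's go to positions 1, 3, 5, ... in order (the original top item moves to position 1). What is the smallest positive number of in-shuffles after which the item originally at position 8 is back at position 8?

4

Follow position 8 under repeated in-shuffles:
8 → 2 → 5 → 11 → 8
It first returns after 4 in-shuffles.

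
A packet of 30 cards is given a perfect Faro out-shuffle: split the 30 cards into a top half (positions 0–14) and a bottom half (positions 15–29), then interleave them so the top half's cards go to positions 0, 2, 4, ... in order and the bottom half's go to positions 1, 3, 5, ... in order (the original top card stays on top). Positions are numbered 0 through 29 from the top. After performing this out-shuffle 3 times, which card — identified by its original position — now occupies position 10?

Work backwards from position 10, undoing one out-shuffle at a time:
10 ← 5 ← 17 ← 23
So the card now at position 10 started at position 23.

23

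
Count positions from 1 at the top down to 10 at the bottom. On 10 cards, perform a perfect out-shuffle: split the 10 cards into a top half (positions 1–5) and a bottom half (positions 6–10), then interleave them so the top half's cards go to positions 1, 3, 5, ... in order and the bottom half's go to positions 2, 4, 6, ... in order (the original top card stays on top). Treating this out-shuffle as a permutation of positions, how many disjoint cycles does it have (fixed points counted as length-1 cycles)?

4

Trace each unvisited position around until it returns:
(1) (2 3 5 9 8 6) (4 7) (10)
4 cycles in total.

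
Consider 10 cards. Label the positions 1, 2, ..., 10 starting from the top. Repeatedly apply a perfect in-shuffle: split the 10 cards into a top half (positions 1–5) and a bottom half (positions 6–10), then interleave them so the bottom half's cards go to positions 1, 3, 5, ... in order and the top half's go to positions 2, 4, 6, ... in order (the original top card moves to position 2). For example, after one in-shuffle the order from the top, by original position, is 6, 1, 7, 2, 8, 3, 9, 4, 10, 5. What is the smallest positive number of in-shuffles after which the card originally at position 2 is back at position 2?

10

Follow position 2 under repeated in-shuffles:
2 → 4 → 8 → 5 → 10 → 9 → 7 → 3 → 6 → 1 → 2
It first returns after 10 in-shuffles.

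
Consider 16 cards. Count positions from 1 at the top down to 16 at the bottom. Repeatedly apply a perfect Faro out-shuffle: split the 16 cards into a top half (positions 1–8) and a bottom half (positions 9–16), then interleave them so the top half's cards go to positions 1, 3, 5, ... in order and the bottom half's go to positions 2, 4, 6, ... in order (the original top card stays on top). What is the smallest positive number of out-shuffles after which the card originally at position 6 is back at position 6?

2

Follow position 6 under repeated out-shuffles:
6 → 11 → 6
It first returns after 2 out-shuffles.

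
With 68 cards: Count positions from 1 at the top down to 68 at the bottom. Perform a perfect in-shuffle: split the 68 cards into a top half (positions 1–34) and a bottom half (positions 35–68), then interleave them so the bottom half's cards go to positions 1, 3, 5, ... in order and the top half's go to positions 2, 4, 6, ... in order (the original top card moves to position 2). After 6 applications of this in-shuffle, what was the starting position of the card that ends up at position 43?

Work backwards from position 43, undoing one in-shuffle at a time:
43 ← 56 ← 28 ← 14 ← 7 ← 38 ← 19
So the card now at position 43 started at position 19.

19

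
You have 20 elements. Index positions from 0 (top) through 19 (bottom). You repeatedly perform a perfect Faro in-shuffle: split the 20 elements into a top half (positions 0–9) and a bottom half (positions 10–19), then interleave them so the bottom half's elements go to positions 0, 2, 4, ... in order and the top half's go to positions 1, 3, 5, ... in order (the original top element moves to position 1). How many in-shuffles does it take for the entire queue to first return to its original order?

6

The in-shuffle permutes the 20 positions with cycle lengths [2, 3, 3, 6, 6].
Every element is home exactly when every cycle has completed a whole number of laps, i.e. after lcm(2, 3, 6) = 6 in-shuffles.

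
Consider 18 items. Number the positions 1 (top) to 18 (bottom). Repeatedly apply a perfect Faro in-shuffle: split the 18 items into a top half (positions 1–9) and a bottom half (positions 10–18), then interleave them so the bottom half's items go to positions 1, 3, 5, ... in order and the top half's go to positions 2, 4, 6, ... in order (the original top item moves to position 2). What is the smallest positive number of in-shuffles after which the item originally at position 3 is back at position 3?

18

Follow position 3 under repeated in-shuffles:
3 → 6 → 12 → 5 → 10 → 1 → 2 → 4 → 8 → 16 → 13 → 7 → 14 → 9 → 18 → 17 → 15 → 11 → 3
It first returns after 18 in-shuffles.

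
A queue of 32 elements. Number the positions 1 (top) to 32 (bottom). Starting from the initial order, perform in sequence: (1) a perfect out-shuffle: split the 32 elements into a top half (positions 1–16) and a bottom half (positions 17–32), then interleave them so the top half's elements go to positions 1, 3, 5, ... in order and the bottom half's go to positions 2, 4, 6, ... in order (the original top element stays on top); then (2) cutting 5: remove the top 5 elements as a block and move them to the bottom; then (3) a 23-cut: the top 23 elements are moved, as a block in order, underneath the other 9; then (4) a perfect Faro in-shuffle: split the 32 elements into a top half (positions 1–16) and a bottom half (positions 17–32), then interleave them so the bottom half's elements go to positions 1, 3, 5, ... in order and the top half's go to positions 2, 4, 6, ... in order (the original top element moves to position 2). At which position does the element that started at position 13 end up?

25

Track the element from position 13 forward through each operation:
  after op 1 (out-shuffle): 13 → 25
  after op 2 (cut 5): 25 → 20
  after op 3 (cut 23): 20 → 29
  after op 4 (in-shuffle): 29 → 25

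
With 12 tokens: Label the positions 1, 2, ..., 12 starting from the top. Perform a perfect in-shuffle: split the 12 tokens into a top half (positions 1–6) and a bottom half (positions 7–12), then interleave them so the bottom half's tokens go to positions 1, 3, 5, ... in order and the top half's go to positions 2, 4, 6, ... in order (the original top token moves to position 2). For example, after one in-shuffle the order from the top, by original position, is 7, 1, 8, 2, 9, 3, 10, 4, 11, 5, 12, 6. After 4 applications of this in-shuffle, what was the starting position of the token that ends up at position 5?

Work backwards from position 5, undoing one in-shuffle at a time:
5 ← 9 ← 11 ← 12 ← 6
So the token now at position 5 started at position 6.

6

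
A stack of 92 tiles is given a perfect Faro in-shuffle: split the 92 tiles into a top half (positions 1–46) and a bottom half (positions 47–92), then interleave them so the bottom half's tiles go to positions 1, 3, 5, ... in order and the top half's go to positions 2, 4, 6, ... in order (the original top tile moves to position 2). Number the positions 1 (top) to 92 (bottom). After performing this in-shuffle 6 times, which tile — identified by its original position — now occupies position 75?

84

Work backwards from position 75, undoing one in-shuffle at a time:
75 ← 84 ← 42 ← 21 ← 57 ← 75 ← 84
So the tile now at position 75 started at position 84.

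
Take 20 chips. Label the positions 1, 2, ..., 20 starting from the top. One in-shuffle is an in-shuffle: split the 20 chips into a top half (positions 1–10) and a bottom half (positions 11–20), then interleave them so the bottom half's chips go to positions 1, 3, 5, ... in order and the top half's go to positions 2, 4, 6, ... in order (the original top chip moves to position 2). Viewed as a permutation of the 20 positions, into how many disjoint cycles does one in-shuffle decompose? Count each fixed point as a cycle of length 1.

5

Trace each unvisited position around until it returns:
(1 2 4 8 16 11) (3 6 12) (5 10 20 19 17 13) (7 14) (9 18 15)
5 cycles in total.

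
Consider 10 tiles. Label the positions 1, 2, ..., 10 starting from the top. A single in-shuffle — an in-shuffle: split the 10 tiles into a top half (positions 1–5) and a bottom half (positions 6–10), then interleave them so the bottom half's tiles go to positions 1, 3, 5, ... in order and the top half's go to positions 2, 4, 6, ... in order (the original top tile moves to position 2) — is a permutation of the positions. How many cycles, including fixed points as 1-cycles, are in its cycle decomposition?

1

Trace each unvisited position around until it returns:
(1 2 4 8 5 10 9 7 3 6)
1 cycle in total.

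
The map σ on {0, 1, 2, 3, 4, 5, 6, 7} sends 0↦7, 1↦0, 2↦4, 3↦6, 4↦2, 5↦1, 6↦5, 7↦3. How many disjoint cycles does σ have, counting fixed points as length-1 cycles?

Cycle decomposition: (0 7 3 6 5 1) (2 4).
2 cycles.

2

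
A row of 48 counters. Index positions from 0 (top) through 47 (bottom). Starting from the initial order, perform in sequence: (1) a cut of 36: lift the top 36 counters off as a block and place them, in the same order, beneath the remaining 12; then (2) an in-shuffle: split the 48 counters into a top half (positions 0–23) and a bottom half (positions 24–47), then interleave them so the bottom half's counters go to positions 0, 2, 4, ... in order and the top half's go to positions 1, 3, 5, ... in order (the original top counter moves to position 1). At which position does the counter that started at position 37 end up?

Track the counter from position 37 forward through each operation:
  after op 1 (cut 36): 37 → 1
  after op 2 (in-shuffle): 1 → 3

3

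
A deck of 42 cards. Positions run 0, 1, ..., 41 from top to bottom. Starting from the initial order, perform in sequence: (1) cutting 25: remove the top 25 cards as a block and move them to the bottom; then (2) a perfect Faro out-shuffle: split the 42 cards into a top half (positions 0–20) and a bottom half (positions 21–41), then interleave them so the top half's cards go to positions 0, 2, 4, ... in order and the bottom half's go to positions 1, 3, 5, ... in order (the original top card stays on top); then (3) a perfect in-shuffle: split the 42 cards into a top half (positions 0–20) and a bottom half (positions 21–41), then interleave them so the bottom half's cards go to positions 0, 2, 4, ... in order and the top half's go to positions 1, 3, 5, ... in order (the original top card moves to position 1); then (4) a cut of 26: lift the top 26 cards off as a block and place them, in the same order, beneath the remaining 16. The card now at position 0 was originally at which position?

Undo the operations in reverse order, starting from position 0:
  undo op 4 (cut 26): 0 ← 26
  undo op 3 (in-shuffle, from bottom half): 26 ← 34
  undo op 2 (out-shuffle, from top half): 34 ← 17
  undo op 1 (cut 25): 17 ← 0
So the card at position 0 came from original position 0.

0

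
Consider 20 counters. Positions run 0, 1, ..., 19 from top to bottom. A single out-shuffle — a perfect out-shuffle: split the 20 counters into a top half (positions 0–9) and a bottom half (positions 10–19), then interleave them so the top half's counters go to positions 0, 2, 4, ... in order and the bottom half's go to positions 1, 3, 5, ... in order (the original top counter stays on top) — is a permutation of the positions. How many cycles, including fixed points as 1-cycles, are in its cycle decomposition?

Trace each unvisited position around until it returns:
(0) (1 2 4 8 16 13 ... len 18) (19)
3 cycles in total.

3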